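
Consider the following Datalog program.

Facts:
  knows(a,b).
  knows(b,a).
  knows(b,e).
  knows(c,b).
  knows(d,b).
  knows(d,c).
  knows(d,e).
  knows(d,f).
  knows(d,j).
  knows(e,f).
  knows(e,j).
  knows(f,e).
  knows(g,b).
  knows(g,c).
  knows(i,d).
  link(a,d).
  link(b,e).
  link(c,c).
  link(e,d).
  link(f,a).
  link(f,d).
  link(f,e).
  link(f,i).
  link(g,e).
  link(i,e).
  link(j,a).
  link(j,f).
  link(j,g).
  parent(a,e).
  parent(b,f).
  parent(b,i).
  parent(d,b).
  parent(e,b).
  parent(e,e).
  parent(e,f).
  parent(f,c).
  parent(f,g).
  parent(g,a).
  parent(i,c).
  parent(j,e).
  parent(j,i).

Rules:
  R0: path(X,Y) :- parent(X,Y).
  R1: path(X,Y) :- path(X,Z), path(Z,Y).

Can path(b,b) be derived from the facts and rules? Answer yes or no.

round 1: derive path(a,e) via R0 from parent(a,e)
round 1: derive path(b,f) via R0 from parent(b,f)
round 1: derive path(b,i) via R0 from parent(b,i)
round 1: derive path(d,b) via R0 from parent(d,b)
round 1: derive path(e,b) via R0 from parent(e,b)
round 1: derive path(e,e) via R0 from parent(e,e)
round 1: derive path(e,f) via R0 from parent(e,f)
round 1: derive path(f,c) via R0 from parent(f,c)
round 1: derive path(f,g) via R0 from parent(f,g)
round 1: derive path(g,a) via R0 from parent(g,a)
round 1: derive path(i,c) via R0 from parent(i,c)
round 1: derive path(j,e) via R0 from parent(j,e)
round 1: derive path(j,i) via R0 from parent(j,i)
round 2: derive path(a,b) via R1 from path(a,e), path(e,b)
round 2: derive path(a,f) via R1 from path(a,e), path(e,f)
round 2: derive path(b,c) via R1 from path(b,f), path(f,c)
round 2: derive path(b,g) via R1 from path(b,f), path(f,g)
round 2: derive path(d,f) via R1 from path(d,b), path(b,f)
round 2: derive path(d,i) via R1 from path(d,b), path(b,i)
round 2: derive path(e,c) via R1 from path(e,f), path(f,c)
round 2: derive path(e,g) via R1 from path(e,f), path(f,g)
round 2: derive path(e,i) via R1 from path(e,b), path(b,i)
round 2: derive path(f,a) via R1 from path(f,g), path(g,a)
round 2: derive path(g,e) via R1 from path(g,a), path(a,e)
round 2: derive path(j,b) via R1 from path(j,e), path(e,b)
round 2: derive path(j,c) via R1 from path(j,i), path(i,c)
round 2: derive path(j,f) via R1 from path(j,e), path(e,f)
round 3: derive path(a,a) via R1 from path(a,f), path(f,a)
round 3: derive path(a,c) via R1 from path(a,b), path(b,c)
round 3: derive path(a,g) via R1 from path(a,b), path(b,g)
round 3: derive path(a,i) via R1 from path(a,b), path(b,i)
round 3: derive path(b,a) via R1 from path(b,f), path(f,a)
round 3: derive path(b,e) via R1 from path(b,g), path(g,e)
round 3: derive path(d,a) via R1 from path(d,f), path(f,a)
round 3: derive path(d,c) via R1 from path(d,b), path(b,c)
round 3: derive path(d,g) via R1 from path(d,b), path(b,g)
round 3: derive path(e,a) via R1 from path(e,f), path(f,a)
round 3: derive path(f,b) via R1 from path(f,a), path(a,b)
round 3: derive path(f,e) via R1 from path(f,a), path(a,e)
round 3: derive path(f,f) via R1 from path(f,a), path(a,f)
round 3: derive path(g,b) via R1 from path(g,a), path(a,b)
round 3: derive path(g,c) via R1 from path(g,e), path(e,c)
round 3: derive path(g,f) via R1 from path(g,a), path(a,f)
round 3: derive path(g,g) via R1 from path(g,e), path(e,g)
round 3: derive path(g,i) via R1 from path(g,e), path(e,i)
round 3: derive path(j,a) via R1 from path(j,f), path(f,a)
round 3: derive path(j,g) via R1 from path(j,b), path(b,g)
round 4: derive path(b,b) via R1 from path(b,a), path(a,b)
round 4: derive path(d,e) via R1 from path(d,a), path(a,e)
round 4: derive path(f,i) via R1 from path(f,a), path(a,i)

yes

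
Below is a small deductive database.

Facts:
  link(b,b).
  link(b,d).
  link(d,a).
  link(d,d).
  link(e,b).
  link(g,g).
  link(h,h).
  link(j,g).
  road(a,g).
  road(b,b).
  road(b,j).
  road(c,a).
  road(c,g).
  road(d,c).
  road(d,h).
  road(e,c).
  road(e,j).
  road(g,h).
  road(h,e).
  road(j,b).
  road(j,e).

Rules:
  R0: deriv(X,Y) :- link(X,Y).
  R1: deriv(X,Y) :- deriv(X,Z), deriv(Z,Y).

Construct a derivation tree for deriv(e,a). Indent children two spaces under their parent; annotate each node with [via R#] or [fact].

round 1: derive deriv(b,b) via R0 from link(b,b)
round 1: derive deriv(b,d) via R0 from link(b,d)
round 1: derive deriv(d,a) via R0 from link(d,a)
round 1: derive deriv(d,d) via R0 from link(d,d)
round 1: derive deriv(e,b) via R0 from link(e,b)
round 1: derive deriv(g,g) via R0 from link(g,g)
round 1: derive deriv(h,h) via R0 from link(h,h)
round 1: derive deriv(j,g) via R0 from link(j,g)
round 2: derive deriv(b,a) via R1 from deriv(b,d), deriv(d,a)
round 2: derive deriv(e,d) via R1 from deriv(e,b), deriv(b,d)
round 3: derive deriv(e,a) via R1 from deriv(e,b), deriv(b,a)

deriv(e,a)  [via R1]
  deriv(e,b)  [via R0]
    link(e,b)  [fact]
  deriv(b,a)  [via R1]
    deriv(b,d)  [via R0]
      link(b,d)  [fact]
    deriv(d,a)  [via R0]
      link(d,a)  [fact]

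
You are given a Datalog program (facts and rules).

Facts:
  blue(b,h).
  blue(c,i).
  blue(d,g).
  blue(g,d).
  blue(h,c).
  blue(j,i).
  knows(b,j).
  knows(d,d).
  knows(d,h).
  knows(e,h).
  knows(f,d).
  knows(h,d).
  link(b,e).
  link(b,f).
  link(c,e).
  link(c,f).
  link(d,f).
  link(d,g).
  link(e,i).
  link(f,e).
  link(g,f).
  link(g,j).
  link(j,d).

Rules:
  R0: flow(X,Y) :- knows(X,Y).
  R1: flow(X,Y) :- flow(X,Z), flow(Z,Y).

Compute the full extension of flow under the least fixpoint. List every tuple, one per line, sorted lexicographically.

flow(b,j)
flow(d,d)
flow(d,h)
flow(e,d)
flow(e,h)
flow(f,d)
flow(f,h)
flow(h,d)
flow(h,h)

round 1: derive flow(b,j) via R0 from knows(b,j)
round 1: derive flow(d,d) via R0 from knows(d,d)
round 1: derive flow(d,h) via R0 from knows(d,h)
round 1: derive flow(e,h) via R0 from knows(e,h)
round 1: derive flow(f,d) via R0 from knows(f,d)
round 1: derive flow(h,d) via R0 from knows(h,d)
round 2: derive flow(e,d) via R1 from flow(e,h), flow(h,d)
round 2: derive flow(f,h) via R1 from flow(f,d), flow(d,h)
round 2: derive flow(h,h) via R1 from flow(h,d), flow(d,h)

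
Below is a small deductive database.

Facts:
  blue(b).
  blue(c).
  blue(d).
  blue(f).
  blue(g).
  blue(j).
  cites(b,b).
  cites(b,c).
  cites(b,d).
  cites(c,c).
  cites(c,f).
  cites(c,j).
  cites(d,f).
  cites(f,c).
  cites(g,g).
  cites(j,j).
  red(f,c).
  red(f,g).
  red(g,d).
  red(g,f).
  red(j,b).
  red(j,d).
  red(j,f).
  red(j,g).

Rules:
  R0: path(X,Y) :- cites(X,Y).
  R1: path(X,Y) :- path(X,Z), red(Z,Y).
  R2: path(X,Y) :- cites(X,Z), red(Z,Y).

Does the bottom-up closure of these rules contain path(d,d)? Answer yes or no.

round 1: derive path(b,b) via R0 from cites(b,b)
round 1: derive path(b,c) via R0 from cites(b,c)
round 1: derive path(b,d) via R0 from cites(b,d)
round 1: derive path(c,c) via R0 from cites(c,c)
round 1: derive path(c,f) via R0 from cites(c,f)
round 1: derive path(c,j) via R0 from cites(c,j)
round 1: derive path(d,f) via R0 from cites(d,f)
round 1: derive path(f,c) via R0 from cites(f,c)
round 1: derive path(g,g) via R0 from cites(g,g)
round 1: derive path(j,j) via R0 from cites(j,j)
round 1: derive path(c,b) via R2 from cites(c,j), red(j,b)
round 1: derive path(c,d) via R2 from cites(c,j), red(j,d)
round 1: derive path(c,g) via R2 from cites(c,f), red(f,g)
round 1: derive path(d,c) via R2 from cites(d,f), red(f,c)
round 1: derive path(d,g) via R2 from cites(d,f), red(f,g)
round 1: derive path(g,d) via R2 from cites(g,g), red(g,d)
round 1: derive path(g,f) via R2 from cites(g,g), red(g,f)
round 1: derive path(j,b) via R2 from cites(j,j), red(j,b)
round 1: derive path(j,d) via R2 from cites(j,j), red(j,d)
round 1: derive path(j,f) via R2 from cites(j,j), red(j,f)
round 1: derive path(j,g) via R2 from cites(j,j), red(j,g)
round 2: derive path(d,d) via R1 from path(d,g), red(g,d)
round 2: derive path(g,c) via R1 from path(g,f), red(f,c)
round 2: derive path(j,c) via R1 from path(j,f), red(f,c)

yes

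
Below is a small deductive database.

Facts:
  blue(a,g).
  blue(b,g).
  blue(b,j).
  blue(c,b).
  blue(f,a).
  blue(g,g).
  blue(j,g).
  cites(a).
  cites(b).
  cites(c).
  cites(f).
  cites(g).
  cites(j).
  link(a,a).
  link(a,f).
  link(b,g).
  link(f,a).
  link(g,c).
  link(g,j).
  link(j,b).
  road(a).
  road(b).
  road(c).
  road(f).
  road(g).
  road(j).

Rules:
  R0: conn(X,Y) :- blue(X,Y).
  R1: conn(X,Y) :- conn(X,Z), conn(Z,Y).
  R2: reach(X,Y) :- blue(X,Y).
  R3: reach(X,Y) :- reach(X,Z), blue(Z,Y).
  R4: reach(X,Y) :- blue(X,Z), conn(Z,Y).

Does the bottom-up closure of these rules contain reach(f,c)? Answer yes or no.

no

round 1: derive conn(a,g) via R0 from blue(a,g)
round 1: derive conn(b,g) via R0 from blue(b,g)
round 1: derive conn(b,j) via R0 from blue(b,j)
round 1: derive conn(c,b) via R0 from blue(c,b)
round 1: derive conn(f,a) via R0 from blue(f,a)
round 1: derive conn(g,g) via R0 from blue(g,g)
round 1: derive conn(j,g) via R0 from blue(j,g)
round 1: derive reach(a,g) via R2 from blue(a,g)
round 1: derive reach(b,g) via R2 from blue(b,g)
round 1: derive reach(b,j) via R2 from blue(b,j)
round 1: derive reach(c,b) via R2 from blue(c,b)
round 1: derive reach(f,a) via R2 from blue(f,a)
round 1: derive reach(g,g) via R2 from blue(g,g)
round 1: derive reach(j,g) via R2 from blue(j,g)
round 2: derive conn(c,g) via R1 from conn(c,b), conn(b,g)
round 2: derive conn(c,j) via R1 from conn(c,b), conn(b,j)
round 2: derive conn(f,g) via R1 from conn(f,a), conn(a,g)
round 2: derive reach(c,g) via R3 from reach(c,b), blue(b,g)
round 2: derive reach(c,j) via R3 from reach(c,b), blue(b,j)
round 2: derive reach(f,g) via R3 from reach(f,a), blue(a,g)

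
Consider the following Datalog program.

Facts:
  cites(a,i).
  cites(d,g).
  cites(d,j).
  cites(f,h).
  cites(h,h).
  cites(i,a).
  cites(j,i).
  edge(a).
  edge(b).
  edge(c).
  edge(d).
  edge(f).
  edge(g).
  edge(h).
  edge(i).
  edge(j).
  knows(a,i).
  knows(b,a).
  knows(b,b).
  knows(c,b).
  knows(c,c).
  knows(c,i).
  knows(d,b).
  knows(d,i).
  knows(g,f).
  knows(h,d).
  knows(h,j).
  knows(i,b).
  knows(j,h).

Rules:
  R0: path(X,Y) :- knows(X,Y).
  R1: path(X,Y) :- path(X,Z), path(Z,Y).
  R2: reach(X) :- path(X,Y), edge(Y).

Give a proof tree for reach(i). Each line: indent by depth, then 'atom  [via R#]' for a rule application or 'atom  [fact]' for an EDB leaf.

round 1: derive path(a,i) via R0 from knows(a,i)
round 1: derive path(b,a) via R0 from knows(b,a)
round 1: derive path(b,b) via R0 from knows(b,b)
round 1: derive path(c,b) via R0 from knows(c,b)
round 1: derive path(c,c) via R0 from knows(c,c)
round 1: derive path(c,i) via R0 from knows(c,i)
round 1: derive path(d,b) via R0 from knows(d,b)
round 1: derive path(d,i) via R0 from knows(d,i)
round 1: derive path(g,f) via R0 from knows(g,f)
round 1: derive path(h,d) via R0 from knows(h,d)
round 1: derive path(h,j) via R0 from knows(h,j)
round 1: derive path(i,b) via R0 from knows(i,b)
round 1: derive path(j,h) via R0 from knows(j,h)
round 2: derive path(a,b) via R1 from path(a,i), path(i,b)
round 2: derive path(b,i) via R1 from path(b,a), path(a,i)
round 2: derive path(c,a) via R1 from path(c,b), path(b,a)
round 2: derive path(d,a) via R1 from path(d,b), path(b,a)
round 2: derive path(h,b) via R1 from path(h,d), path(d,b)
round 2: derive path(h,h) via R1 from path(h,j), path(j,h)
round 2: derive path(h,i) via R1 from path(h,d), path(d,i)
round 2: derive path(i,a) via R1 from path(i,b), path(b,a)
round 2: derive path(j,d) via R1 from path(j,h), path(h,d)
round 2: derive path(j,j) via R1 from path(j,h), path(h,j)
round 2: derive reach(a) via R2 from path(a,i), edge(i)
round 2: derive reach(b) via R2 from path(b,a), edge(a)
round 2: derive reach(c) via R2 from path(c,b), edge(b)
round 2: derive reach(d) via R2 from path(d,b), edge(b)
round 2: derive reach(g) via R2 from path(g,f), edge(f)
round 2: derive reach(h) via R2 from path(h,d), edge(d)
round 2: derive reach(i) via R2 from path(i,b), edge(b)
round 2: derive reach(j) via R2 from path(j,h), edge(h)
round 3: derive path(a,a) via R1 from path(a,b), path(b,a)
round 3: derive path(h,a) via R1 from path(h,b), path(b,a)
round 3: derive path(i,i) via R1 from path(i,a), path(a,i)
round 3: derive path(j,a) via R1 from path(j,d), path(d,a)
round 3: derive path(j,b) via R1 from path(j,d), path(d,b)
round 3: derive path(j,i) via R1 from path(j,d), path(d,i)

reach(i)  [via R2]
  path(i,b)  [via R0]
    knows(i,b)  [fact]
  edge(b)  [fact]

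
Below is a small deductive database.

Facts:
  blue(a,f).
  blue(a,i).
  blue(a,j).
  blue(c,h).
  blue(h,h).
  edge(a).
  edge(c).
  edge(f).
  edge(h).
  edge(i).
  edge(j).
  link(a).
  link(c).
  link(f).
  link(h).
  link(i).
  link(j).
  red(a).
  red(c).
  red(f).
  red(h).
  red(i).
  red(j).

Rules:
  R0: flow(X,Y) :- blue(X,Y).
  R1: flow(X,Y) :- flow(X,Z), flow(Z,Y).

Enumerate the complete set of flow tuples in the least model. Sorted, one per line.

round 1: derive flow(a,f) via R0 from blue(a,f)
round 1: derive flow(a,i) via R0 from blue(a,i)
round 1: derive flow(a,j) via R0 from blue(a,j)
round 1: derive flow(c,h) via R0 from blue(c,h)
round 1: derive flow(h,h) via R0 from blue(h,h)

flow(a,f)
flow(a,i)
flow(a,j)
flow(c,h)
flow(h,h)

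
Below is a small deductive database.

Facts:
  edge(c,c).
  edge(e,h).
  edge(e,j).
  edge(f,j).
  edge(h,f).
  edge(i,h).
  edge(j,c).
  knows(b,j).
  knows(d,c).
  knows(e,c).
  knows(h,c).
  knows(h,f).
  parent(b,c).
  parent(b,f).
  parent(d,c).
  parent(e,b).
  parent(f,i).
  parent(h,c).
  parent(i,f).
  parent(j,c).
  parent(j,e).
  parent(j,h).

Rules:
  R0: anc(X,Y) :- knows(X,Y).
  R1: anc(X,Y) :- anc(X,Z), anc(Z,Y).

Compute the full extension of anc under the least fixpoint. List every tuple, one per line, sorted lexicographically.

anc(b,j)
anc(d,c)
anc(e,c)
anc(h,c)
anc(h,f)

round 1: derive anc(b,j) via R0 from knows(b,j)
round 1: derive anc(d,c) via R0 from knows(d,c)
round 1: derive anc(e,c) via R0 from knows(e,c)
round 1: derive anc(h,c) via R0 from knows(h,c)
round 1: derive anc(h,f) via R0 from knows(h,f)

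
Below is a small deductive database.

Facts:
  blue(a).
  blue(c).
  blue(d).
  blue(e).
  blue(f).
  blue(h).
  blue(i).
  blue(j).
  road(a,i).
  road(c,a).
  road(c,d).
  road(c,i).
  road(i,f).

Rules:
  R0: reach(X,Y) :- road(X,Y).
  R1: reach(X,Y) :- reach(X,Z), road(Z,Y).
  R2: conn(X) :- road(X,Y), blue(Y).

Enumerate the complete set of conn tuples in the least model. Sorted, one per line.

round 1: derive conn(a) via R2 from road(a,i), blue(i)
round 1: derive conn(c) via R2 from road(c,a), blue(a)
round 1: derive conn(i) via R2 from road(i,f), blue(f)

conn(a)
conn(c)
conn(i)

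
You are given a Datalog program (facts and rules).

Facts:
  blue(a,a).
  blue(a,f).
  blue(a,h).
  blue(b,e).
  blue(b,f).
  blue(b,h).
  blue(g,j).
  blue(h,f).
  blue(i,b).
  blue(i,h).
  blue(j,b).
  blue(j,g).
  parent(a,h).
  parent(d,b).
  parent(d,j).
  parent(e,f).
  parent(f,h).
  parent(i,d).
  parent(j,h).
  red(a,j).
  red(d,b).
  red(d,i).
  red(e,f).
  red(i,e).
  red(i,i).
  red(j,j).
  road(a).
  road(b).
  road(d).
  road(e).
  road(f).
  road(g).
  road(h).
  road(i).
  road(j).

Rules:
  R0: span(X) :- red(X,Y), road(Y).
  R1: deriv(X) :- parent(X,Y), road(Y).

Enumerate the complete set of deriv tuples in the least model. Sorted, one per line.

deriv(a)
deriv(d)
deriv(e)
deriv(f)
deriv(i)
deriv(j)

round 1: derive deriv(a) via R1 from parent(a,h), road(h)
round 1: derive deriv(d) via R1 from parent(d,b), road(b)
round 1: derive deriv(e) via R1 from parent(e,f), road(f)
round 1: derive deriv(f) via R1 from parent(f,h), road(h)
round 1: derive deriv(i) via R1 from parent(i,d), road(d)
round 1: derive deriv(j) via R1 from parent(j,h), road(h)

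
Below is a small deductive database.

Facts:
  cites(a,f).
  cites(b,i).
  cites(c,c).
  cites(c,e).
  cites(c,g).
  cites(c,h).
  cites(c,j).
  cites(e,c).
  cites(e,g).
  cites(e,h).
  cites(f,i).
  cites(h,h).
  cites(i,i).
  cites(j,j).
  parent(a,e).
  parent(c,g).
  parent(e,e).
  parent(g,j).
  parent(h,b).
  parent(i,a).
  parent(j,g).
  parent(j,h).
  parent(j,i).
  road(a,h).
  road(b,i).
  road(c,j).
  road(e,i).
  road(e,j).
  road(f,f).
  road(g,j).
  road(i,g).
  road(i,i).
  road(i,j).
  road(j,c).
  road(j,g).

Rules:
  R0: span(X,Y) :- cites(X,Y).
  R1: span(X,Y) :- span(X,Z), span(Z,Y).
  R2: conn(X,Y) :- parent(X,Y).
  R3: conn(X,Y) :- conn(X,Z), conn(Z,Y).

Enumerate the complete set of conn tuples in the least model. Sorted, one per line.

conn(a,e)
conn(c,a)
conn(c,b)
conn(c,e)
conn(c,g)
conn(c,h)
conn(c,i)
conn(c,j)
conn(e,e)
conn(g,a)
conn(g,b)
conn(g,e)
conn(g,g)
conn(g,h)
conn(g,i)
conn(g,j)
conn(h,b)
conn(i,a)
conn(i,e)
conn(j,a)
conn(j,b)
conn(j,e)
conn(j,g)
conn(j,h)
conn(j,i)
conn(j,j)

round 1: derive conn(a,e) via R2 from parent(a,e)
round 1: derive conn(c,g) via R2 from parent(c,g)
round 1: derive conn(e,e) via R2 from parent(e,e)
round 1: derive conn(g,j) via R2 from parent(g,j)
round 1: derive conn(h,b) via R2 from parent(h,b)
round 1: derive conn(i,a) via R2 from parent(i,a)
round 1: derive conn(j,g) via R2 from parent(j,g)
round 1: derive conn(j,h) via R2 from parent(j,h)
round 1: derive conn(j,i) via R2 from parent(j,i)
round 2: derive conn(c,j) via R3 from conn(c,g), conn(g,j)
round 2: derive conn(g,g) via R3 from conn(g,j), conn(j,g)
round 2: derive conn(g,h) via R3 from conn(g,j), conn(j,h)
round 2: derive conn(g,i) via R3 from conn(g,j), conn(j,i)
round 2: derive conn(i,e) via R3 from conn(i,a), conn(a,e)
round 2: derive conn(j,a) via R3 from conn(j,i), conn(i,a)
round 2: derive conn(j,b) via R3 from conn(j,h), conn(h,b)
round 2: derive conn(j,j) via R3 from conn(j,g), conn(g,j)
round 3: derive conn(c,a) via R3 from conn(c,j), conn(j,a)
round 3: derive conn(c,b) via R3 from conn(c,j), conn(j,b)
round 3: derive conn(c,h) via R3 from conn(c,g), conn(g,h)
round 3: derive conn(c,i) via R3 from conn(c,g), conn(g,i)
round 3: derive conn(g,a) via R3 from conn(g,i), conn(i,a)
round 3: derive conn(g,b) via R3 from conn(g,h), conn(h,b)
round 3: derive conn(g,e) via R3 from conn(g,i), conn(i,e)
round 3: derive conn(j,e) via R3 from conn(j,a), conn(a,e)
round 4: derive conn(c,e) via R3 from conn(c,a), conn(a,e)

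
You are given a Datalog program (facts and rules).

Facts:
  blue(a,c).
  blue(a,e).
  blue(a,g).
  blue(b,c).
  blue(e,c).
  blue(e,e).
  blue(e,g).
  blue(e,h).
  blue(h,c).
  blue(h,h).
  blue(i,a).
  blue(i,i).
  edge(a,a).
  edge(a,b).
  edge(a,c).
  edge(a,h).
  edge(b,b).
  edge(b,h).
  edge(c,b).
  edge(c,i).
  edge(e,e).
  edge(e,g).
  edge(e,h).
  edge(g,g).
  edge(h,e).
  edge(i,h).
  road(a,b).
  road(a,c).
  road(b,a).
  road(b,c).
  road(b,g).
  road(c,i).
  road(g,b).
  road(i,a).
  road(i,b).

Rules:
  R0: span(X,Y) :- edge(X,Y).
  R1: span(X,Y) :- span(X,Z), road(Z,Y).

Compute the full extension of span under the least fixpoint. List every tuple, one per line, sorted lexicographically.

span(a,a)
span(a,b)
span(a,c)
span(a,g)
span(a,h)
span(a,i)
span(b,a)
span(b,b)
span(b,c)
span(b,g)
span(b,h)
span(b,i)
span(c,a)
span(c,b)
span(c,c)
span(c,g)
span(c,i)
span(e,a)
span(e,b)
span(e,c)
span(e,e)
span(e,g)
span(e,h)
span(e,i)
span(g,a)
span(g,b)
span(g,c)
span(g,g)
span(g,i)
span(h,e)
span(i,h)

round 1: derive span(a,a) via R0 from edge(a,a)
round 1: derive span(a,b) via R0 from edge(a,b)
round 1: derive span(a,c) via R0 from edge(a,c)
round 1: derive span(a,h) via R0 from edge(a,h)
round 1: derive span(b,b) via R0 from edge(b,b)
round 1: derive span(b,h) via R0 from edge(b,h)
round 1: derive span(c,b) via R0 from edge(c,b)
round 1: derive span(c,i) via R0 from edge(c,i)
round 1: derive span(e,e) via R0 from edge(e,e)
round 1: derive span(e,g) via R0 from edge(e,g)
round 1: derive span(e,h) via R0 from edge(e,h)
round 1: derive span(g,g) via R0 from edge(g,g)
round 1: derive span(h,e) via R0 from edge(h,e)
round 1: derive span(i,h) via R0 from edge(i,h)
round 2: derive span(a,g) via R1 from span(a,b), road(b,g)
round 2: derive span(a,i) via R1 from span(a,c), road(c,i)
round 2: derive span(b,a) via R1 from span(b,b), road(b,a)
round 2: derive span(b,c) via R1 from span(b,b), road(b,c)
round 2: derive span(b,g) via R1 from span(b,b), road(b,g)
round 2: derive span(c,a) via R1 from span(c,b), road(b,a)
round 2: derive span(c,c) via R1 from span(c,b), road(b,c)
round 2: derive span(c,g) via R1 from span(c,b), road(b,g)
round 2: derive span(e,b) via R1 from span(e,g), road(g,b)
round 2: derive span(g,b) via R1 from span(g,g), road(g,b)
round 3: derive span(b,i) via R1 from span(b,c), road(c,i)
round 3: derive span(e,a) via R1 from span(e,b), road(b,a)
round 3: derive span(e,c) via R1 from span(e,b), road(b,c)
round 3: derive span(g,a) via R1 from span(g,b), road(b,a)
round 3: derive span(g,c) via R1 from span(g,b), road(b,c)
round 4: derive span(e,i) via R1 from span(e,c), road(c,i)
round 4: derive span(g,i) via R1 from span(g,c), road(c,i)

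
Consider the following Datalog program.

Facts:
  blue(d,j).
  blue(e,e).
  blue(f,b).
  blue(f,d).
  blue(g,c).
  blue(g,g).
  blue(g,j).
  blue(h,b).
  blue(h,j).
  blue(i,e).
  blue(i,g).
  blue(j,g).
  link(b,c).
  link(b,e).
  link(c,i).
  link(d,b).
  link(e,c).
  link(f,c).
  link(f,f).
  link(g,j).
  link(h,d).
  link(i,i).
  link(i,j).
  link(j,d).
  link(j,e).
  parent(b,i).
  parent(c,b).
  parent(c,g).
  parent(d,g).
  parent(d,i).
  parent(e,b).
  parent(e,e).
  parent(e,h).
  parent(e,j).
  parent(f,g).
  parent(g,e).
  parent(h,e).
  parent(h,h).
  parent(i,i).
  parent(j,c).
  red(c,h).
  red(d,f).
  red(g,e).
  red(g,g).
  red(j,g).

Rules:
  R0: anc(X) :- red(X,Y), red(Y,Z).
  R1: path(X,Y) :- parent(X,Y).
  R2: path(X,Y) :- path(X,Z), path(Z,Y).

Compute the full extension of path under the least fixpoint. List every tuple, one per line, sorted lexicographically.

round 1: derive path(b,i) via R1 from parent(b,i)
round 1: derive path(c,b) via R1 from parent(c,b)
round 1: derive path(c,g) via R1 from parent(c,g)
round 1: derive path(d,g) via R1 from parent(d,g)
round 1: derive path(d,i) via R1 from parent(d,i)
round 1: derive path(e,b) via R1 from parent(e,b)
round 1: derive path(e,e) via R1 from parent(e,e)
round 1: derive path(e,h) via R1 from parent(e,h)
round 1: derive path(e,j) via R1 from parent(e,j)
round 1: derive path(f,g) via R1 from parent(f,g)
round 1: derive path(g,e) via R1 from parent(g,e)
round 1: derive path(h,e) via R1 from parent(h,e)
round 1: derive path(h,h) via R1 from parent(h,h)
round 1: derive path(i,i) via R1 from parent(i,i)
round 1: derive path(j,c) via R1 from parent(j,c)
round 2: derive path(c,e) via R2 from path(c,g), path(g,e)
round 2: derive path(c,i) via R2 from path(c,b), path(b,i)
round 2: derive path(d,e) via R2 from path(d,g), path(g,e)
round 2: derive path(e,c) via R2 from path(e,j), path(j,c)
round 2: derive path(e,i) via R2 from path(e,b), path(b,i)
round 2: derive path(f,e) via R2 from path(f,g), path(g,e)
round 2: derive path(g,b) via R2 from path(g,e), path(e,b)
round 2: derive path(g,h) via R2 from path(g,e), path(e,h)
round 2: derive path(g,j) via R2 from path(g,e), path(e,j)
round 2: derive path(h,b) via R2 from path(h,e), path(e,b)
round 2: derive path(h,j) via R2 from path(h,e), path(e,j)
round 2: derive path(j,b) via R2 from path(j,c), path(c,b)
round 2: derive path(j,g) via R2 from path(j,c), path(c,g)
round 3: derive path(c,c) via R2 from path(c,e), path(e,c)
round 3: derive path(c,h) via R2 from path(c,e), path(e,h)
round 3: derive path(c,j) via R2 from path(c,e), path(e,j)
round 3: derive path(d,b) via R2 from path(d,e), path(e,b)
round 3: derive path(d,c) via R2 from path(d,e), path(e,c)
round 3: derive path(d,h) via R2 from path(d,e), path(e,h)
round 3: derive path(d,j) via R2 from path(d,e), path(e,j)
round 3: derive path(e,g) via R2 from path(e,c), path(c,g)
round 3: derive path(f,b) via R2 from path(f,e), path(e,b)
round 3: derive path(f,c) via R2 from path(f,e), path(e,c)
round 3: derive path(f,h) via R2 from path(f,e), path(e,h)
round 3: derive path(f,i) via R2 from path(f,e), path(e,i)
round 3: derive path(f,j) via R2 from path(f,e), path(e,j)
round 3: derive path(g,c) via R2 from path(g,e), path(e,c)
round 3: derive path(g,g) via R2 from path(g,j), path(j,g)
round 3: derive path(g,i) via R2 from path(g,b), path(b,i)
round 3: derive path(h,c) via R2 from path(h,e), path(e,c)
round 3: derive path(h,g) via R2 from path(h,j), path(j,g)
round 3: derive path(h,i) via R2 from path(h,b), path(b,i)
round 3: derive path(j,e) via R2 from path(j,c), path(c,e)
round 3: derive path(j,h) via R2 from path(j,g), path(g,h)
round 3: derive path(j,i) via R2 from path(j,b), path(b,i)
round 3: derive path(j,j) via R2 from path(j,g), path(g,j)

path(b,i)
path(c,b)
path(c,c)
path(c,e)
path(c,g)
path(c,h)
path(c,i)
path(c,j)
path(d,b)
path(d,c)
path(d,e)
path(d,g)
path(d,h)
path(d,i)
path(d,j)
path(e,b)
path(e,c)
path(e,e)
path(e,g)
path(e,h)
path(e,i)
path(e,j)
path(f,b)
path(f,c)
path(f,e)
path(f,g)
path(f,h)
path(f,i)
path(f,j)
path(g,b)
path(g,c)
path(g,e)
path(g,g)
path(g,h)
path(g,i)
path(g,j)
path(h,b)
path(h,c)
path(h,e)
path(h,g)
path(h,h)
path(h,i)
path(h,j)
path(i,i)
path(j,b)
path(j,c)
path(j,e)
path(j,g)
path(j,h)
path(j,i)
path(j,j)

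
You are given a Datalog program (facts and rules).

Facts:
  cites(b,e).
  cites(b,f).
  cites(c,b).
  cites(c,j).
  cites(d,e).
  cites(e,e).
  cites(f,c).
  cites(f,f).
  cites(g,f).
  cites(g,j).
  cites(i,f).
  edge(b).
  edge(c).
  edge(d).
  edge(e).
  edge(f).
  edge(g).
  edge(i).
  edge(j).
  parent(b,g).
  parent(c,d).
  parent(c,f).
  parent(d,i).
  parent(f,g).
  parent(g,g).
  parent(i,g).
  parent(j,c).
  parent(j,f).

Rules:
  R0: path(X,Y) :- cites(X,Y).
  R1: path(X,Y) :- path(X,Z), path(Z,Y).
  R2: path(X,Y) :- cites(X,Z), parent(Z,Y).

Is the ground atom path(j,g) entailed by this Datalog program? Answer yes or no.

no

round 1: derive path(b,e) via R0 from cites(b,e)
round 1: derive path(b,f) via R0 from cites(b,f)
round 1: derive path(c,b) via R0 from cites(c,b)
round 1: derive path(c,j) via R0 from cites(c,j)
round 1: derive path(d,e) via R0 from cites(d,e)
round 1: derive path(e,e) via R0 from cites(e,e)
round 1: derive path(f,c) via R0 from cites(f,c)
round 1: derive path(f,f) via R0 from cites(f,f)
round 1: derive path(g,f) via R0 from cites(g,f)
round 1: derive path(g,j) via R0 from cites(g,j)
round 1: derive path(i,f) via R0 from cites(i,f)
round 1: derive path(b,g) via R2 from cites(b,f), parent(f,g)
round 1: derive path(c,c) via R2 from cites(c,j), parent(j,c)
round 1: derive path(c,f) via R2 from cites(c,j), parent(j,f)
round 1: derive path(c,g) via R2 from cites(c,b), parent(b,g)
round 1: derive path(f,d) via R2 from cites(f,c), parent(c,d)
round 1: derive path(f,g) via R2 from cites(f,f), parent(f,g)
round 1: derive path(g,c) via R2 from cites(g,j), parent(j,c)
round 1: derive path(g,g) via R2 from cites(g,f), parent(f,g)
round 1: derive path(i,g) via R2 from cites(i,f), parent(f,g)
round 2: derive path(b,c) via R1 from path(b,f), path(f,c)
round 2: derive path(b,d) via R1 from path(b,f), path(f,d)
round 2: derive path(b,j) via R1 from path(b,g), path(g,j)
round 2: derive path(c,d) via R1 from path(c,f), path(f,d)
round 2: derive path(c,e) via R1 from path(c,b), path(b,e)
round 2: derive path(f,b) via R1 from path(f,c), path(c,b)
round 2: derive path(f,e) via R1 from path(f,d), path(d,e)
round 2: derive path(f,j) via R1 from path(f,c), path(c,j)
round 2: derive path(g,b) via R1 from path(g,c), path(c,b)
round 2: derive path(g,d) via R1 from path(g,f), path(f,d)
round 2: derive path(i,c) via R1 from path(i,f), path(f,c)
round 2: derive path(i,d) via R1 from path(i,f), path(f,d)
round 2: derive path(i,j) via R1 from path(i,g), path(g,j)
round 3: derive path(b,b) via R1 from path(b,c), path(c,b)
round 3: derive path(g,e) via R1 from path(g,b), path(b,e)
round 3: derive path(i,b) via R1 from path(i,c), path(c,b)
round 3: derive path(i,e) via R1 from path(i,c), path(c,e)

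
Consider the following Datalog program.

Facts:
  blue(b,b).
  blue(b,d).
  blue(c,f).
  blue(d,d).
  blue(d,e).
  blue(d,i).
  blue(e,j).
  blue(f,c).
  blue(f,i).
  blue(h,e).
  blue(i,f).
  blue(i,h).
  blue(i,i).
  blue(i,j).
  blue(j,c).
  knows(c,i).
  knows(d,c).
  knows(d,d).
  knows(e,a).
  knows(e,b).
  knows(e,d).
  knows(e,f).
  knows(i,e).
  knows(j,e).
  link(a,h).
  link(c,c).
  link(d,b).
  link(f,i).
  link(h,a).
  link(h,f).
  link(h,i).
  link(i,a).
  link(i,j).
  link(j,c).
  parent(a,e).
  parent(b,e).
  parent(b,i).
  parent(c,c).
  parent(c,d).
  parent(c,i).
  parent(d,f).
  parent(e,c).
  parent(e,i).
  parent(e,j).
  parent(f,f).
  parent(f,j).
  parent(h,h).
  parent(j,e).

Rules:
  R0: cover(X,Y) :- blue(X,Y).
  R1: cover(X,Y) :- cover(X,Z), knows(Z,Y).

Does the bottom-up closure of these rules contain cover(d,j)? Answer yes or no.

round 1: derive cover(b,b) via R0 from blue(b,b)
round 1: derive cover(b,d) via R0 from blue(b,d)
round 1: derive cover(c,f) via R0 from blue(c,f)
round 1: derive cover(d,d) via R0 from blue(d,d)
round 1: derive cover(d,e) via R0 from blue(d,e)
round 1: derive cover(d,i) via R0 from blue(d,i)
round 1: derive cover(e,j) via R0 from blue(e,j)
round 1: derive cover(f,c) via R0 from blue(f,c)
round 1: derive cover(f,i) via R0 from blue(f,i)
round 1: derive cover(h,e) via R0 from blue(h,e)
round 1: derive cover(i,f) via R0 from blue(i,f)
round 1: derive cover(i,h) via R0 from blue(i,h)
round 1: derive cover(i,i) via R0 from blue(i,i)
round 1: derive cover(i,j) via R0 from blue(i,j)
round 1: derive cover(j,c) via R0 from blue(j,c)
round 2: derive cover(b,c) via R1 from cover(b,d), knows(d,c)
round 2: derive cover(d,a) via R1 from cover(d,e), knows(e,a)
round 2: derive cover(d,b) via R1 from cover(d,e), knows(e,b)
round 2: derive cover(d,c) via R1 from cover(d,d), knows(d,c)
round 2: derive cover(d,f) via R1 from cover(d,e), knows(e,f)
round 2: derive cover(e,e) via R1 from cover(e,j), knows(j,e)
round 2: derive cover(f,e) via R1 from cover(f,i), knows(i,e)
round 2: derive cover(h,a) via R1 from cover(h,e), knows(e,a)
round 2: derive cover(h,b) via R1 from cover(h,e), knows(e,b)
round 2: derive cover(h,d) via R1 from cover(h,e), knows(e,d)
round 2: derive cover(h,f) via R1 from cover(h,e), knows(e,f)
round 2: derive cover(i,e) via R1 from cover(i,i), knows(i,e)
round 2: derive cover(j,i) via R1 from cover(j,c), knows(c,i)
round 3: derive cover(b,i) via R1 from cover(b,c), knows(c,i)
round 3: derive cover(e,a) via R1 from cover(e,e), knows(e,a)
round 3: derive cover(e,b) via R1 from cover(e,e), knows(e,b)
round 3: derive cover(e,d) via R1 from cover(e,e), knows(e,d)
round 3: derive cover(e,f) via R1 from cover(e,e), knows(e,f)
round 3: derive cover(f,a) via R1 from cover(f,e), knows(e,a)
round 3: derive cover(f,b) via R1 from cover(f,e), knows(e,b)
round 3: derive cover(f,d) via R1 from cover(f,e), knows(e,d)
round 3: derive cover(f,f) via R1 from cover(f,e), knows(e,f)
round 3: derive cover(h,c) via R1 from cover(h,d), knows(d,c)
round 3: derive cover(i,a) via R1 from cover(i,e), knows(e,a)
round 3: derive cover(i,b) via R1 from cover(i,e), knows(e,b)
round 3: derive cover(i,d) via R1 from cover(i,e), knows(e,d)
round 3: derive cover(j,e) via R1 from cover(j,i), knows(i,e)
round 4: derive cover(b,e) via R1 from cover(b,i), knows(i,e)
round 4: derive cover(e,c) via R1 from cover(e,d), knows(d,c)
round 4: derive cover(h,i) via R1 from cover(h,c), knows(c,i)
round 4: derive cover(i,c) via R1 from cover(i,d), knows(d,c)
round 4: derive cover(j,a) via R1 from cover(j,e), knows(e,a)
round 4: derive cover(j,b) via R1 from cover(j,e), knows(e,b)
round 4: derive cover(j,d) via R1 from cover(j,e), knows(e,d)
round 4: derive cover(j,f) via R1 from cover(j,e), knows(e,f)
round 5: derive cover(b,a) via R1 from cover(b,e), knows(e,a)
round 5: derive cover(b,f) via R1 from cover(b,e), knows(e,f)
round 5: derive cover(e,i) via R1 from cover(e,c), knows(c,i)

no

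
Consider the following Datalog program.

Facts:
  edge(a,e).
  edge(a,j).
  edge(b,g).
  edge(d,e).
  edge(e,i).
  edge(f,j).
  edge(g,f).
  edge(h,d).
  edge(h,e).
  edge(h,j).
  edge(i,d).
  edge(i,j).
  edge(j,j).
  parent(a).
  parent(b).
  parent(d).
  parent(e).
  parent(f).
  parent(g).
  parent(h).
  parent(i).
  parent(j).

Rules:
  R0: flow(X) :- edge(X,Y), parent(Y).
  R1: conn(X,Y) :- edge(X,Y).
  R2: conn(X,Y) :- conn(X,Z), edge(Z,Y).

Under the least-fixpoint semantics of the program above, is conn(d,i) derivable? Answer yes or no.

round 1: derive conn(a,e) via R1 from edge(a,e)
round 1: derive conn(a,j) via R1 from edge(a,j)
round 1: derive conn(b,g) via R1 from edge(b,g)
round 1: derive conn(d,e) via R1 from edge(d,e)
round 1: derive conn(e,i) via R1 from edge(e,i)
round 1: derive conn(f,j) via R1 from edge(f,j)
round 1: derive conn(g,f) via R1 from edge(g,f)
round 1: derive conn(h,d) via R1 from edge(h,d)
round 1: derive conn(h,e) via R1 from edge(h,e)
round 1: derive conn(h,j) via R1 from edge(h,j)
round 1: derive conn(i,d) via R1 from edge(i,d)
round 1: derive conn(i,j) via R1 from edge(i,j)
round 1: derive conn(j,j) via R1 from edge(j,j)
round 2: derive conn(a,i) via R2 from conn(a,e), edge(e,i)
round 2: derive conn(b,f) via R2 from conn(b,g), edge(g,f)
round 2: derive conn(d,i) via R2 from conn(d,e), edge(e,i)
round 2: derive conn(e,d) via R2 from conn(e,i), edge(i,d)
round 2: derive conn(e,j) via R2 from conn(e,i), edge(i,j)
round 2: derive conn(g,j) via R2 from conn(g,f), edge(f,j)
round 2: derive conn(h,i) via R2 from conn(h,e), edge(e,i)
round 2: derive conn(i,e) via R2 from conn(i,d), edge(d,e)
round 3: derive conn(a,d) via R2 from conn(a,i), edge(i,d)
round 3: derive conn(b,j) via R2 from conn(b,f), edge(f,j)
round 3: derive conn(d,d) via R2 from conn(d,i), edge(i,d)
round 3: derive conn(d,j) via R2 from conn(d,i), edge(i,j)
round 3: derive conn(e,e) via R2 from conn(e,d), edge(d,e)
round 3: derive conn(i,i) via R2 from conn(i,e), edge(e,i)

yes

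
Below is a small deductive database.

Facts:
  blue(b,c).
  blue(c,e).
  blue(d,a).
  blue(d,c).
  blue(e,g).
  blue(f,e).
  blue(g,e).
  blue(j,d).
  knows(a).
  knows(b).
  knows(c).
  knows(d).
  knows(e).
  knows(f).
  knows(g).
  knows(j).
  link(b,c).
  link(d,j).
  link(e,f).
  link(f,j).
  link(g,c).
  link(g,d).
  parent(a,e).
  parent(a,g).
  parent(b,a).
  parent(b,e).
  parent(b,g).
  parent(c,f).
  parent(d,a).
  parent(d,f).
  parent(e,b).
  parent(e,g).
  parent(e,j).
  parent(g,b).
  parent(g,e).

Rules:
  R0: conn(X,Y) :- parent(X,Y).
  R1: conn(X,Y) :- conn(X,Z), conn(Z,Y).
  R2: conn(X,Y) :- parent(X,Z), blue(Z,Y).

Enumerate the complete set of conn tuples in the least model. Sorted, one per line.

conn(a,a)
conn(a,b)
conn(a,c)
conn(a,d)
conn(a,e)
conn(a,f)
conn(a,g)
conn(a,j)
conn(b,a)
conn(b,b)
conn(b,c)
conn(b,d)
conn(b,e)
conn(b,f)
conn(b,g)
conn(b,j)
conn(c,a)
conn(c,b)
conn(c,c)
conn(c,d)
conn(c,e)
conn(c,f)
conn(c,g)
conn(c,j)
conn(d,a)
conn(d,b)
conn(d,c)
conn(d,d)
conn(d,e)
conn(d,f)
conn(d,g)
conn(d,j)
conn(e,a)
conn(e,b)
conn(e,c)
conn(e,d)
conn(e,e)
conn(e,f)
conn(e,g)
conn(e,j)
conn(g,a)
conn(g,b)
conn(g,c)
conn(g,d)
conn(g,e)
conn(g,f)
conn(g,g)
conn(g,j)

round 1: derive conn(a,e) via R0 from parent(a,e)
round 1: derive conn(a,g) via R0 from parent(a,g)
round 1: derive conn(b,a) via R0 from parent(b,a)
round 1: derive conn(b,e) via R0 from parent(b,e)
round 1: derive conn(b,g) via R0 from parent(b,g)
round 1: derive conn(c,f) via R0 from parent(c,f)
round 1: derive conn(d,a) via R0 from parent(d,a)
round 1: derive conn(d,f) via R0 from parent(d,f)
round 1: derive conn(e,b) via R0 from parent(e,b)
round 1: derive conn(e,g) via R0 from parent(e,g)
round 1: derive conn(e,j) via R0 from parent(e,j)
round 1: derive conn(g,b) via R0 from parent(g,b)
round 1: derive conn(g,e) via R0 from parent(g,e)
round 1: derive conn(c,e) via R2 from parent(c,f), blue(f,e)
round 1: derive conn(d,e) via R2 from parent(d,f), blue(f,e)
round 1: derive conn(e,c) via R2 from parent(e,b), blue(b,c)
round 1: derive conn(e,d) via R2 from parent(e,j), blue(j,d)
round 1: derive conn(e,e) via R2 from parent(e,g), blue(g,e)
round 1: derive conn(g,c) via R2 from parent(g,b), blue(b,c)
round 1: derive conn(g,g) via R2 from parent(g,e), blue(e,g)
round 2: derive conn(a,b) via R1 from conn(a,e), conn(e,b)
round 2: derive conn(a,c) via R1 from conn(a,e), conn(e,c)
round 2: derive conn(a,d) via R1 from conn(a,e), conn(e,d)
round 2: derive conn(a,j) via R1 from conn(a,e), conn(e,j)
round 2: derive conn(b,b) via R1 from conn(b,e), conn(e,b)
round 2: derive conn(b,c) via R1 from conn(b,e), conn(e,c)
round 2: derive conn(b,d) via R1 from conn(b,e), conn(e,d)
round 2: derive conn(b,j) via R1 from conn(b,e), conn(e,j)
round 2: derive conn(c,b) via R1 from conn(c,e), conn(e,b)
round 2: derive conn(c,c) via R1 from conn(c,e), conn(e,c)
round 2: derive conn(c,d) via R1 from conn(c,e), conn(e,d)
round 2: derive conn(c,g) via R1 from conn(c,e), conn(e,g)
round 2: derive conn(c,j) via R1 from conn(c,e), conn(e,j)
round 2: derive conn(d,b) via R1 from conn(d,e), conn(e,b)
round 2: derive conn(d,c) via R1 from conn(d,e), conn(e,c)
round 2: derive conn(d,d) via R1 from conn(d,e), conn(e,d)
round 2: derive conn(d,g) via R1 from conn(d,a), conn(a,g)
round 2: derive conn(d,j) via R1 from conn(d,e), conn(e,j)
round 2: derive conn(e,a) via R1 from conn(e,b), conn(b,a)
round 2: derive conn(e,f) via R1 from conn(e,c), conn(c,f)
round 2: derive conn(g,a) via R1 from conn(g,b), conn(b,a)
round 2: derive conn(g,d) via R1 from conn(g,e), conn(e,d)
round 2: derive conn(g,f) via R1 from conn(g,c), conn(c,f)
round 2: derive conn(g,j) via R1 from conn(g,e), conn(e,j)
round 3: derive conn(a,a) via R1 from conn(a,b), conn(b,a)
round 3: derive conn(a,f) via R1 from conn(a,c), conn(c,f)
round 3: derive conn(b,f) via R1 from conn(b,c), conn(c,f)
round 3: derive conn(c,a) via R1 from conn(c,b), conn(b,a)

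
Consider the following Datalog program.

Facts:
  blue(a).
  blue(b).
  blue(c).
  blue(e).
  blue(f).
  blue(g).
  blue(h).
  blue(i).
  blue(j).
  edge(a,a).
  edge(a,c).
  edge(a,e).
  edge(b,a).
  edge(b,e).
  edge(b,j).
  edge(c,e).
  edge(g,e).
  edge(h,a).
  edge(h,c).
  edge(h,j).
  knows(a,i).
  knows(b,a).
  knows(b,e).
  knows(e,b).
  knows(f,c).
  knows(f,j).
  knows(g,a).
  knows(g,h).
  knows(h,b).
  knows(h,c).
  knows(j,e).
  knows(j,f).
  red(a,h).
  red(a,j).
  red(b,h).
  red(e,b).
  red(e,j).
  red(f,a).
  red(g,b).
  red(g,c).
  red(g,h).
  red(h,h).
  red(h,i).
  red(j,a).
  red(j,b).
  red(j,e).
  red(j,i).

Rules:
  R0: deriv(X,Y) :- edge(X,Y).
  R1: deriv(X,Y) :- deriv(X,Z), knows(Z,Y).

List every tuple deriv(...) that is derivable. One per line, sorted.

deriv(a,a)
deriv(a,b)
deriv(a,c)
deriv(a,e)
deriv(a,i)
deriv(b,a)
deriv(b,b)
deriv(b,c)
deriv(b,e)
deriv(b,f)
deriv(b,i)
deriv(b,j)
deriv(c,a)
deriv(c,b)
deriv(c,e)
deriv(c,i)
deriv(g,a)
deriv(g,b)
deriv(g,e)
deriv(g,i)
deriv(h,a)
deriv(h,b)
deriv(h,c)
deriv(h,e)
deriv(h,f)
deriv(h,i)
deriv(h,j)

round 1: derive deriv(a,a) via R0 from edge(a,a)
round 1: derive deriv(a,c) via R0 from edge(a,c)
round 1: derive deriv(a,e) via R0 from edge(a,e)
round 1: derive deriv(b,a) via R0 from edge(b,a)
round 1: derive deriv(b,e) via R0 from edge(b,e)
round 1: derive deriv(b,j) via R0 from edge(b,j)
round 1: derive deriv(c,e) via R0 from edge(c,e)
round 1: derive deriv(g,e) via R0 from edge(g,e)
round 1: derive deriv(h,a) via R0 from edge(h,a)
round 1: derive deriv(h,c) via R0 from edge(h,c)
round 1: derive deriv(h,j) via R0 from edge(h,j)
round 2: derive deriv(a,b) via R1 from deriv(a,e), knows(e,b)
round 2: derive deriv(a,i) via R1 from deriv(a,a), knows(a,i)
round 2: derive deriv(b,b) via R1 from deriv(b,e), knows(e,b)
round 2: derive deriv(b,f) via R1 from deriv(b,j), knows(j,f)
round 2: derive deriv(b,i) via R1 from deriv(b,a), knows(a,i)
round 2: derive deriv(c,b) via R1 from deriv(c,e), knows(e,b)
round 2: derive deriv(g,b) via R1 from deriv(g,e), knows(e,b)
round 2: derive deriv(h,e) via R1 from deriv(h,j), knows(j,e)
round 2: derive deriv(h,f) via R1 from deriv(h,j), knows(j,f)
round 2: derive deriv(h,i) via R1 from deriv(h,a), knows(a,i)
round 3: derive deriv(b,c) via R1 from deriv(b,f), knows(f,c)
round 3: derive deriv(c,a) via R1 from deriv(c,b), knows(b,a)
round 3: derive deriv(g,a) via R1 from deriv(g,b), knows(b,a)
round 3: derive deriv(h,b) via R1 from deriv(h,e), knows(e,b)
round 4: derive deriv(c,i) via R1 from deriv(c,a), knows(a,i)
round 4: derive deriv(g,i) via R1 from deriv(g,a), knows(a,i)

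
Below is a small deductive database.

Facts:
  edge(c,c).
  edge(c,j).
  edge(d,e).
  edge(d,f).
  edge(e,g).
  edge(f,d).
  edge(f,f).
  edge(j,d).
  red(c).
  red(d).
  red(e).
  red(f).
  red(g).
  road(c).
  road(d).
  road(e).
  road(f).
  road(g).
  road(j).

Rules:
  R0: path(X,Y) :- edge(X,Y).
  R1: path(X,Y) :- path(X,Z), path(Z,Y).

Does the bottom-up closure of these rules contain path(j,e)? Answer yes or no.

yes

round 1: derive path(c,c) via R0 from edge(c,c)
round 1: derive path(c,j) via R0 from edge(c,j)
round 1: derive path(d,e) via R0 from edge(d,e)
round 1: derive path(d,f) via R0 from edge(d,f)
round 1: derive path(e,g) via R0 from edge(e,g)
round 1: derive path(f,d) via R0 from edge(f,d)
round 1: derive path(f,f) via R0 from edge(f,f)
round 1: derive path(j,d) via R0 from edge(j,d)
round 2: derive path(c,d) via R1 from path(c,j), path(j,d)
round 2: derive path(d,d) via R1 from path(d,f), path(f,d)
round 2: derive path(d,g) via R1 from path(d,e), path(e,g)
round 2: derive path(f,e) via R1 from path(f,d), path(d,e)
round 2: derive path(j,e) via R1 from path(j,d), path(d,e)
round 2: derive path(j,f) via R1 from path(j,d), path(d,f)
round 3: derive path(c,e) via R1 from path(c,d), path(d,e)
round 3: derive path(c,f) via R1 from path(c,d), path(d,f)
round 3: derive path(c,g) via R1 from path(c,d), path(d,g)
round 3: derive path(f,g) via R1 from path(f,d), path(d,g)
round 3: derive path(j,g) via R1 from path(j,d), path(d,g)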